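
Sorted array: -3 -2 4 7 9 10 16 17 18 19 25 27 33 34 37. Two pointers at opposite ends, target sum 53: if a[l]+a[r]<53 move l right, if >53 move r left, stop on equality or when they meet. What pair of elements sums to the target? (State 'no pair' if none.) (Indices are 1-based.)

(16, 37)

[1,15] -3+37=34 <53 → l++
[2,15] -2+37=35 <53 → l++
[3,15] 4+37=41 <53 → l++
[4,15] 7+37=44 <53 → l++
[5,15] 9+37=46 <53 → l++
[6,15] 10+37=47 <53 → l++
[7,15] 16+37=53 → found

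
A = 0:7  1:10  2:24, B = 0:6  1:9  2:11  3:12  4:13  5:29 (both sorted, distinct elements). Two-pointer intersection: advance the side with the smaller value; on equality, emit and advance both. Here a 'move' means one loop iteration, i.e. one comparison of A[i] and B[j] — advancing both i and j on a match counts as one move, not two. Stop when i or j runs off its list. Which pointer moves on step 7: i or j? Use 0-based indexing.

j

i=0 j=0: 7>6, j++
i=0 j=1: 7<9, i++
i=1 j=1: 10>9, j++
i=1 j=2: 10<11, i++
i=2 j=2: 24>11, j++
i=2 j=3: 24>12, j++
i=2 j=4: 24>13, j++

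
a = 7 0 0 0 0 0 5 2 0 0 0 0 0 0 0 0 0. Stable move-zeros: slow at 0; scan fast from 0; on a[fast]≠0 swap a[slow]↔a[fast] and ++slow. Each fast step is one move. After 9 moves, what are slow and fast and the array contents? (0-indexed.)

slow=3, fast=9, a=[7, 5, 2, 0, 0, 0, 0, 0, 0, 0, 0, 0, 0, 0, 0, 0, 0]

slow=0 fast=0: a[fast]=7≠0 swap→a[0]=7, slow++,fast++
slow=1 fast=1: a[fast]=0, fast++
slow=1 fast=2: a[fast]=0, fast++
slow=1 fast=3: a[fast]=0, fast++
slow=1 fast=4: a[fast]=0, fast++
slow=1 fast=5: a[fast]=0, fast++
slow=1 fast=6: a[fast]=5≠0 swap→a[1]=5, slow++,fast++
slow=2 fast=7: a[fast]=2≠0 swap→a[2]=2, slow++,fast++
slow=3 fast=8: a[fast]=0, fast++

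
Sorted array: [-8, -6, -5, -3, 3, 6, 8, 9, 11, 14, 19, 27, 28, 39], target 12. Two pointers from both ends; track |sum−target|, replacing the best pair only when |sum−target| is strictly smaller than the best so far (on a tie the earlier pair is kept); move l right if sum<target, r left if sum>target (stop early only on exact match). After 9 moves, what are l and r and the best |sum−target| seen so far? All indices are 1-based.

l=5, r=9, best |Δ|=1

l=1 r=14: -8+39=31 d=19 *, r--
l=1 r=13: -8+28=20 d=8 *, r--
l=1 r=12: -8+27=19 d=7 *, r--
l=1 r=11: -8+19=11 d=1 *, l++
l=2 r=11: -6+19=13 d=1, r--
l=2 r=10: -6+14=8 d=4, l++
l=3 r=10: -5+14=9 d=3, l++
l=4 r=10: -3+14=11 d=1, l++
l=5 r=10: 3+14=17 d=5, r--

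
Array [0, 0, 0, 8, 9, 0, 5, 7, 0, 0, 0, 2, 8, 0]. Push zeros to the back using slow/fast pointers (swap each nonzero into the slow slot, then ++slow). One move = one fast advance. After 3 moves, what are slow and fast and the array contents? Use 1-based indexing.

slow=1, fast=4, a=[0, 0, 0, 8, 9, 0, 5, 7, 0, 0, 0, 2, 8, 0]

slow=1 fast=1: a[fast]=0, fast++
slow=1 fast=2: a[fast]=0, fast++
slow=1 fast=3: a[fast]=0, fast++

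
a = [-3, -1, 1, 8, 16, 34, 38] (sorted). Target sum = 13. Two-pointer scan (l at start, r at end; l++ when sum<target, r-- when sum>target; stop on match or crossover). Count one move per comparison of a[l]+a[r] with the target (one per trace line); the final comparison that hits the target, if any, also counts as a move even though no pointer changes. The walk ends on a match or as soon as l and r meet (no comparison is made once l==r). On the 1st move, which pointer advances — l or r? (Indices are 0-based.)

[0,6] -3+38=35 >13 → r--

r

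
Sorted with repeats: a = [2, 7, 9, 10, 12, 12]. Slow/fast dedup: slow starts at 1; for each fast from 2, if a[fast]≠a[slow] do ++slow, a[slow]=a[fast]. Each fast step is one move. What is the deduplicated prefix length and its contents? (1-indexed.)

length 5; prefix = [2, 7, 9, 10, 12]

slow=1 fast=2: a[fast]=7≠a[slow]=2 write a[2]=7, slow++,fast++
slow=2 fast=3: a[fast]=9≠a[slow]=7 write a[3]=9, slow++,fast++
slow=3 fast=4: a[fast]=10≠a[slow]=9 write a[4]=10, slow++,fast++
slow=4 fast=5: a[fast]=12≠a[slow]=10 write a[5]=12, slow++,fast++
slow=5 fast=6: a[fast]=12=a[slow] dup, fast++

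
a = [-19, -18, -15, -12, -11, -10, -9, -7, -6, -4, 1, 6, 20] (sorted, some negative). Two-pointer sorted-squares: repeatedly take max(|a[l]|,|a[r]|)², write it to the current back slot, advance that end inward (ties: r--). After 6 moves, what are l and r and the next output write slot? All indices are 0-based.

[0,12] |-19|<=|20| out[12]=400 → r--
[0,11] |-19|>|6| out[11]=361 → l++
[1,11] |-18|>|6| out[10]=324 → l++
[2,11] |-15|>|6| out[9]=225 → l++
[3,11] |-12|>|6| out[8]=144 → l++
[4,11] |-11|>|6| out[7]=121 → l++

l=5, r=11, next write slot=6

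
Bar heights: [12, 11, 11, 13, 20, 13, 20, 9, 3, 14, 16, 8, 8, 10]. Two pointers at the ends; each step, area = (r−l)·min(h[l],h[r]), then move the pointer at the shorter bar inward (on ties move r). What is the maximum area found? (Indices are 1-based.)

max area = 130

l=1 r=14: min(12,10)*13=130 best=130 *, r--
l=1 r=13: min(12,8)*12=96 best=130, r--
l=1 r=12: min(12,8)*11=88 best=130, r--
l=1 r=11: min(12,16)*10=120 best=130, l++
l=2 r=11: min(11,16)*9=99 best=130, l++
l=3 r=11: min(11,16)*8=88 best=130, l++
l=4 r=11: min(13,16)*7=91 best=130, l++
l=5 r=11: min(20,16)*6=96 best=130, r--
l=5 r=10: min(20,14)*5=70 best=130, r--
l=5 r=9: min(20,3)*4=12 best=130, r--
l=5 r=8: min(20,9)*3=27 best=130, r--
l=5 r=7: min(20,20)*2=40 best=130, r--
l=5 r=6: min(20,13)*1=13 best=130, r--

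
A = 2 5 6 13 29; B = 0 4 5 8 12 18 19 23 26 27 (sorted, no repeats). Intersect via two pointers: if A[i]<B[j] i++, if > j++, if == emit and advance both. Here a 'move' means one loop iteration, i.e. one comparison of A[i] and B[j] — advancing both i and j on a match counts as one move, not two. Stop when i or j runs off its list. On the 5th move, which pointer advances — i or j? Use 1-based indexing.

[i=1,j=1] 2>0 → j++
[i=1,j=2] 2<4 → i++
[i=2,j=2] 5>4 → j++
[i=2,j=3] 5==5 emit → i++,j++
[i=3,j=4] 6<8 → i++

i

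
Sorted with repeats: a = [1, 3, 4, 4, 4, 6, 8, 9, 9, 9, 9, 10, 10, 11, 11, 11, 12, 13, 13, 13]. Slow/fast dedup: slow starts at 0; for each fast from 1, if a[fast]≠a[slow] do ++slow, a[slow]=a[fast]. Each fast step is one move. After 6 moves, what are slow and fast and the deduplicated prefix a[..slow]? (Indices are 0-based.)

slow=0 fast=1: a[fast]=3≠a[slow]=1 write a[1]=3, slow++,fast++
slow=1 fast=2: a[fast]=4≠a[slow]=3 write a[2]=4, slow++,fast++
slow=2 fast=3: a[fast]=4=a[slow] dup, fast++
slow=2 fast=4: a[fast]=4=a[slow] dup, fast++
slow=2 fast=5: a[fast]=6≠a[slow]=4 write a[3]=6, slow++,fast++
slow=3 fast=6: a[fast]=8≠a[slow]=6 write a[4]=8, slow++,fast++

slow=4, fast=7, prefix=[1, 3, 4, 6, 8]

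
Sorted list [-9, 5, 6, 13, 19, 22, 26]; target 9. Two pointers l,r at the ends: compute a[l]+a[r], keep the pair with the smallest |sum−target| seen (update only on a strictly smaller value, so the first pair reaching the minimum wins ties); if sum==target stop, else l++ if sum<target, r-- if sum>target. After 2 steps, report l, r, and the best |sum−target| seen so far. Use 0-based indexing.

l=0, r=4, best |Δ|=4

l=0 r=6: -9+26=17 d=8 *, r--
l=0 r=5: -9+22=13 d=4 *, r--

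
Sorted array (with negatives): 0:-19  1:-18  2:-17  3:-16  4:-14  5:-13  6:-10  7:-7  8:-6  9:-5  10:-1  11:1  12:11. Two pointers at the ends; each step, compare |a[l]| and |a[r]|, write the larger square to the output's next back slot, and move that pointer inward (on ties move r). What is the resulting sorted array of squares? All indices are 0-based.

[1, 1, 25, 36, 49, 100, 121, 169, 196, 256, 289, 324, 361]

l=0 r=12: |-19|>|11| out[12]=361, l++
l=1 r=12: |-18|>|11| out[11]=324, l++
l=2 r=12: |-17|>|11| out[10]=289, l++
l=3 r=12: |-16|>|11| out[9]=256, l++
l=4 r=12: |-14|>|11| out[8]=196, l++
l=5 r=12: |-13|>|11| out[7]=169, l++
l=6 r=12: |-10|<=|11| out[6]=121, r--
l=6 r=11: |-10|>|1| out[5]=100, l++
l=7 r=11: |-7|>|1| out[4]=49, l++
l=8 r=11: |-6|>|1| out[3]=36, l++
l=9 r=11: |-5|>|1| out[2]=25, l++
l=10 r=11: |-1|<=|1| out[1]=1, r--
l=10 r=10: |-1|<=|-1| out[0]=1, r--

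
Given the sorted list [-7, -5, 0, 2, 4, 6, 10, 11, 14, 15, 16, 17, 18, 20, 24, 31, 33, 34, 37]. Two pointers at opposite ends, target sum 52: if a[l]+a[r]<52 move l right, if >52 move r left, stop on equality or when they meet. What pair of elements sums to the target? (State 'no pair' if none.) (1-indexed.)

(15, 37)

[1,19] -7+37=30 <52 → l++
[2,19] -5+37=32 <52 → l++
[3,19] 0+37=37 <52 → l++
[4,19] 2+37=39 <52 → l++
[5,19] 4+37=41 <52 → l++
[6,19] 6+37=43 <52 → l++
[7,19] 10+37=47 <52 → l++
[8,19] 11+37=48 <52 → l++
[9,19] 14+37=51 <52 → l++
[10,19] 15+37=52 → found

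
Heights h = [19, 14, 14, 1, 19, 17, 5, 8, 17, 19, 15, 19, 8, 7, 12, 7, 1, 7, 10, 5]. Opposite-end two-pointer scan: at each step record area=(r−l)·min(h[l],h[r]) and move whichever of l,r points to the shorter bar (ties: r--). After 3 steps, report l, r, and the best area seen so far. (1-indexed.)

l=1, r=17, best area=180

l=1 r=20: min(19,5)*19=95 best=95 *, r--
l=1 r=19: min(19,10)*18=180 best=180 *, r--
l=1 r=18: min(19,7)*17=119 best=180, r--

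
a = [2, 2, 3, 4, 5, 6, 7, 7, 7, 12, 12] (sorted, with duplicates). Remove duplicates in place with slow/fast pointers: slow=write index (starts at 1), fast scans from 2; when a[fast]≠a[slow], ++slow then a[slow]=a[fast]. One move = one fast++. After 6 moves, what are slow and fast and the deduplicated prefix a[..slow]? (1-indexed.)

(s=1,f=2) a[fast]=2=a[slow] dup → fast++
(s=1,f=3) a[fast]=3≠a[slow]=2 write a[2]=3 → slow++,fast++
(s=2,f=4) a[fast]=4≠a[slow]=3 write a[3]=4 → slow++,fast++
(s=3,f=5) a[fast]=5≠a[slow]=4 write a[4]=5 → slow++,fast++
(s=4,f=6) a[fast]=6≠a[slow]=5 write a[5]=6 → slow++,fast++
(s=5,f=7) a[fast]=7≠a[slow]=6 write a[6]=7 → slow++,fast++

slow=6, fast=8, prefix=[2, 3, 4, 5, 6, 7]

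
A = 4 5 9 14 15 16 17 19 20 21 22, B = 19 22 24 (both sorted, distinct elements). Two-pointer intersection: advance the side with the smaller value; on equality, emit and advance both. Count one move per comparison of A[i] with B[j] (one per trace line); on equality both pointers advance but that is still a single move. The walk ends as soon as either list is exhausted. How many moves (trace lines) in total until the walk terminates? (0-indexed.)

11 moves

i=0 j=0: 4<19, i++
i=1 j=0: 5<19, i++
i=2 j=0: 9<19, i++
i=3 j=0: 14<19, i++
i=4 j=0: 15<19, i++
i=5 j=0: 16<19, i++
i=6 j=0: 17<19, i++
i=7 j=0: 19==19 emit, i++,j++
i=8 j=1: 20<22, i++
i=9 j=1: 21<22, i++
i=10 j=1: 22==22 emit, i++,j++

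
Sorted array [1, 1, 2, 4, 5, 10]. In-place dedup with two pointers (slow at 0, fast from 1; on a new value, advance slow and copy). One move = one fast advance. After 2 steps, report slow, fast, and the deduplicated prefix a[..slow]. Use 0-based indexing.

slow=0 fast=1: a[fast]=1=a[slow] dup, fast++
slow=0 fast=2: a[fast]=2≠a[slow]=1 write a[1]=2, slow++,fast++

slow=1, fast=3, prefix=[1, 2]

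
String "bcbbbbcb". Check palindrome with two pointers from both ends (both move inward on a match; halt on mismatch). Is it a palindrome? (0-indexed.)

[0,7] 'b'=='b' → l++,r--
[1,6] 'c'=='c' → l++,r--
[2,5] 'b'=='b' → l++,r--
[3,4] 'b'=='b' → l++,r--

palindrome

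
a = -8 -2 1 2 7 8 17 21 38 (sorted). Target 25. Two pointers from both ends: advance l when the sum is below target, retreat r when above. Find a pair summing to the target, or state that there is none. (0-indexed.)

[0,8] -8+38=30 >25 → r--
[0,7] -8+21=13 <25 → l++
[1,7] -2+21=19 <25 → l++
[2,7] 1+21=22 <25 → l++
[3,7] 2+21=23 <25 → l++
[4,7] 7+21=28 >25 → r--
[4,6] 7+17=24 <25 → l++
[5,6] 8+17=25 → found

(8, 17)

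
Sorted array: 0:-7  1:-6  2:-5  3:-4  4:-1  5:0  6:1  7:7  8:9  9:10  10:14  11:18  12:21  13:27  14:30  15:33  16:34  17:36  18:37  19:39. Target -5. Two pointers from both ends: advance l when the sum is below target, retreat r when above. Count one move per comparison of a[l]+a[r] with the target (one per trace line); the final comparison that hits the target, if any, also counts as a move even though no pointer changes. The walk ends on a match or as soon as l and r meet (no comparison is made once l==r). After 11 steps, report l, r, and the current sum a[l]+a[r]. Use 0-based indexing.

l=0, r=8, sum=2

l=0 r=19: -7+39=32 >-5, r--
l=0 r=18: -7+37=30 >-5, r--
l=0 r=17: -7+36=29 >-5, r--
l=0 r=16: -7+34=27 >-5, r--
l=0 r=15: -7+33=26 >-5, r--
l=0 r=14: -7+30=23 >-5, r--
l=0 r=13: -7+27=20 >-5, r--
l=0 r=12: -7+21=14 >-5, r--
l=0 r=11: -7+18=11 >-5, r--
l=0 r=10: -7+14=7 >-5, r--
l=0 r=9: -7+10=3 >-5, r--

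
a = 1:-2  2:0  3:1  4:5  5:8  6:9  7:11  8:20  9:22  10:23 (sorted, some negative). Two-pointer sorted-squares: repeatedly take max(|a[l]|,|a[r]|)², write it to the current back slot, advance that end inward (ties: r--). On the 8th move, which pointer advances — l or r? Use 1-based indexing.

l

l=1 r=10: |-2|<=|23| out[10]=529, r--
l=1 r=9: |-2|<=|22| out[9]=484, r--
l=1 r=8: |-2|<=|20| out[8]=400, r--
l=1 r=7: |-2|<=|11| out[7]=121, r--
l=1 r=6: |-2|<=|9| out[6]=81, r--
l=1 r=5: |-2|<=|8| out[5]=64, r--
l=1 r=4: |-2|<=|5| out[4]=25, r--
l=1 r=3: |-2|>|1| out[3]=4, l++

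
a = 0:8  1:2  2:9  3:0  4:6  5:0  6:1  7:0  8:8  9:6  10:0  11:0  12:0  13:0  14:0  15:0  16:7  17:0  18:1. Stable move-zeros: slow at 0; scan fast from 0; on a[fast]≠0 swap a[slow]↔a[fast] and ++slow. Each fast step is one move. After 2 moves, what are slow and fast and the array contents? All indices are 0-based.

slow=0 fast=0: a[fast]=8≠0 swap→a[0]=8, slow++,fast++
slow=1 fast=1: a[fast]=2≠0 swap→a[1]=2, slow++,fast++

slow=2, fast=2, a=[8, 2, 9, 0, 6, 0, 1, 0, 8, 6, 0, 0, 0, 0, 0, 0, 7, 0, 1]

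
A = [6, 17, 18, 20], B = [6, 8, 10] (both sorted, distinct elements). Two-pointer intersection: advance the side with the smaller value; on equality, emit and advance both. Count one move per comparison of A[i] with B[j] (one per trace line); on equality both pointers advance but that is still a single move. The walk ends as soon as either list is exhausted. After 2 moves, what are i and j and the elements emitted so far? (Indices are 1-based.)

i=1 j=1: 6==6 emit, i++,j++
i=2 j=2: 17>8, j++

i=2, j=3, emitted=[6]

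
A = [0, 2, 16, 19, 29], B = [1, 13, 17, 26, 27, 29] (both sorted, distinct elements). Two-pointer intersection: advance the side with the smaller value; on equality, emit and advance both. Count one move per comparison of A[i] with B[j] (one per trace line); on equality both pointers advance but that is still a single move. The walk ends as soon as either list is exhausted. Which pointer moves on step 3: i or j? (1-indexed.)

i=1 j=1: 0<1, i++
i=2 j=1: 2>1, j++
i=2 j=2: 2<13, i++

i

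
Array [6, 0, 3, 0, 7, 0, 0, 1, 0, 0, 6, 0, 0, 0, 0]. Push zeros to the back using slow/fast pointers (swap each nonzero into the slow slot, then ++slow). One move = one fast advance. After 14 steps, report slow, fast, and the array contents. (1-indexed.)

slow=6, fast=15, a=[6, 3, 7, 1, 6, 0, 0, 0, 0, 0, 0, 0, 0, 0, 0]

(s=1,f=1) a[fast]=6≠0 swap→a[1]=6 → slow++,fast++
(s=2,f=2) a[fast]=0 → fast++
(s=2,f=3) a[fast]=3≠0 swap→a[2]=3 → slow++,fast++
(s=3,f=4) a[fast]=0 → fast++
(s=3,f=5) a[fast]=7≠0 swap→a[3]=7 → slow++,fast++
(s=4,f=6) a[fast]=0 → fast++
(s=4,f=7) a[fast]=0 → fast++
(s=4,f=8) a[fast]=1≠0 swap→a[4]=1 → slow++,fast++
(s=5,f=9) a[fast]=0 → fast++
(s=5,f=10) a[fast]=0 → fast++
(s=5,f=11) a[fast]=6≠0 swap→a[5]=6 → slow++,fast++
(s=6,f=12) a[fast]=0 → fast++
(s=6,f=13) a[fast]=0 → fast++
(s=6,f=14) a[fast]=0 → fast++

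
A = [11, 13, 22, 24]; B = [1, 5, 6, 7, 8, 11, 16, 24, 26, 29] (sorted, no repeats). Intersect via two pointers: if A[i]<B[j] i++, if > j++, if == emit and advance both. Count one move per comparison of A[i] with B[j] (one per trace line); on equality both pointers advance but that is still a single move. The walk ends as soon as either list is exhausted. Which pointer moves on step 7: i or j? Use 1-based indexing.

i

i=1 j=1: 11>1, j++
i=1 j=2: 11>5, j++
i=1 j=3: 11>6, j++
i=1 j=4: 11>7, j++
i=1 j=5: 11>8, j++
i=1 j=6: 11==11 emit, i++,j++
i=2 j=7: 13<16, i++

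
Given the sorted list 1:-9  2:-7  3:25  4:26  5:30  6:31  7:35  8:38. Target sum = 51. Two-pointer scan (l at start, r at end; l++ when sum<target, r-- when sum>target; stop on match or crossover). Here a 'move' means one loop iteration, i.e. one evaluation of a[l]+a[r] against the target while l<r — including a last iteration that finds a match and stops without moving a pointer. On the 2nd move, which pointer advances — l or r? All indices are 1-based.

[1,8] -9+38=29 <51 → l++
[2,8] -7+38=31 <51 → l++

l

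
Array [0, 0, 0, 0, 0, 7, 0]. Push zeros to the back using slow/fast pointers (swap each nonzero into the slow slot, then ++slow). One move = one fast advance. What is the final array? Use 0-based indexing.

[7, 0, 0, 0, 0, 0, 0]

(s=0,f=0) a[fast]=0 → fast++
(s=0,f=1) a[fast]=0 → fast++
(s=0,f=2) a[fast]=0 → fast++
(s=0,f=3) a[fast]=0 → fast++
(s=0,f=4) a[fast]=0 → fast++
(s=0,f=5) a[fast]=7≠0 swap→a[0]=7 → slow++,fast++
(s=1,f=6) a[fast]=0 → fast++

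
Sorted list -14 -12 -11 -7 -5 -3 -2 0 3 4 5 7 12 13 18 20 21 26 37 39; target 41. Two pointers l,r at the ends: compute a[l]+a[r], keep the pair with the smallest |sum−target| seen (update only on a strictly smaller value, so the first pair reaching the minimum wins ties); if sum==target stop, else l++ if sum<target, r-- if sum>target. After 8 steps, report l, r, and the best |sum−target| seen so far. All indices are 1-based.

[1,20] -14+39=25 d=16 * → l++
[2,20] -12+39=27 d=14 * → l++
[3,20] -11+39=28 d=13 * → l++
[4,20] -7+39=32 d=9 * → l++
[5,20] -5+39=34 d=7 * → l++
[6,20] -3+39=36 d=5 * → l++
[7,20] -2+39=37 d=4 * → l++
[8,20] 0+39=39 d=2 * → l++

l=9, r=20, best |Δ|=2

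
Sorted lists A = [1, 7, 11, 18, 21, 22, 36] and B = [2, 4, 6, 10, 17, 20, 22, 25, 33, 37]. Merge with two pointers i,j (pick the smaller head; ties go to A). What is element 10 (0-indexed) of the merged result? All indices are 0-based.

i=0 j=0: A[i]=1<=B[j]=2 take 1, i++
i=1 j=0: A[i]=7>B[j]=2 take 2, j++
i=1 j=1: A[i]=7>B[j]=4 take 4, j++
i=1 j=2: A[i]=7>B[j]=6 take 6, j++
i=1 j=3: A[i]=7<=B[j]=10 take 7, i++
i=2 j=3: A[i]=11>B[j]=10 take 10, j++
i=2 j=4: A[i]=11<=B[j]=17 take 11, i++
i=3 j=4: A[i]=18>B[j]=17 take 17, j++
i=3 j=5: A[i]=18<=B[j]=20 take 18, i++
i=4 j=5: A[i]=21>B[j]=20 take 20, j++
i=4 j=6: A[i]=21<=B[j]=22 take 21, i++
i=5 j=6: A[i]=22<=B[j]=22 take 22, i++
i=6 j=6: A[i]=36>B[j]=22 take 22, j++
i=6 j=7: A[i]=36>B[j]=25 take 25, j++
i=6 j=8: A[i]=36>B[j]=33 take 33, j++
i=6 j=9: A[i]=36<=B[j]=37 take 36, i++
i=7 j=9: A done, take B[j]=37, j++

merged[10] = 21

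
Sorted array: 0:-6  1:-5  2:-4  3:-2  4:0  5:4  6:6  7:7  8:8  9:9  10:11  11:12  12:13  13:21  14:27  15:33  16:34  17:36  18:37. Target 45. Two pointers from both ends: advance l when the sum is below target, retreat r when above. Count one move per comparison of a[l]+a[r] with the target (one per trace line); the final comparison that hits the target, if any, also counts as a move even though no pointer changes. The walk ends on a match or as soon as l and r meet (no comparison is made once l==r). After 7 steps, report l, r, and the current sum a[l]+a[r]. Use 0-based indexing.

[0,18] -6+37=31 <45 → l++
[1,18] -5+37=32 <45 → l++
[2,18] -4+37=33 <45 → l++
[3,18] -2+37=35 <45 → l++
[4,18] 0+37=37 <45 → l++
[5,18] 4+37=41 <45 → l++
[6,18] 6+37=43 <45 → l++

l=7, r=18, sum=44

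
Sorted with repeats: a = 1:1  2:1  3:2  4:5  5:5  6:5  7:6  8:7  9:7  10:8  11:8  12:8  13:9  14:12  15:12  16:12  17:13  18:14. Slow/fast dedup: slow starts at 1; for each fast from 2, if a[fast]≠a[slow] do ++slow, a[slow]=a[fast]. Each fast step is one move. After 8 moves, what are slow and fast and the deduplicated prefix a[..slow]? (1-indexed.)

slow=5, fast=10, prefix=[1, 2, 5, 6, 7]

(s=1,f=2) a[fast]=1=a[slow] dup → fast++
(s=1,f=3) a[fast]=2≠a[slow]=1 write a[2]=2 → slow++,fast++
(s=2,f=4) a[fast]=5≠a[slow]=2 write a[3]=5 → slow++,fast++
(s=3,f=5) a[fast]=5=a[slow] dup → fast++
(s=3,f=6) a[fast]=5=a[slow] dup → fast++
(s=3,f=7) a[fast]=6≠a[slow]=5 write a[4]=6 → slow++,fast++
(s=4,f=8) a[fast]=7≠a[slow]=6 write a[5]=7 → slow++,fast++
(s=5,f=9) a[fast]=7=a[slow] dup → fast++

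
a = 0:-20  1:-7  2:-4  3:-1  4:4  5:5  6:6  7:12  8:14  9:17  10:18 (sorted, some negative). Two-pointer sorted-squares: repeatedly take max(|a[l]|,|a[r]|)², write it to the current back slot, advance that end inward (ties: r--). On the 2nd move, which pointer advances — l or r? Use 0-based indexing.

[0,10] |-20|>|18| out[10]=400 → l++
[1,10] |-7|<=|18| out[9]=324 → r--

r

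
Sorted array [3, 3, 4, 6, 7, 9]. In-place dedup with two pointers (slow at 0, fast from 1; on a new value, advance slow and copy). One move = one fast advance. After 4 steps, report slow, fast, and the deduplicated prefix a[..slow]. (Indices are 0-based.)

slow=3, fast=5, prefix=[3, 4, 6, 7]

slow=0 fast=1: a[fast]=3=a[slow] dup, fast++
slow=0 fast=2: a[fast]=4≠a[slow]=3 write a[1]=4, slow++,fast++
slow=1 fast=3: a[fast]=6≠a[slow]=4 write a[2]=6, slow++,fast++
slow=2 fast=4: a[fast]=7≠a[slow]=6 write a[3]=7, slow++,fast++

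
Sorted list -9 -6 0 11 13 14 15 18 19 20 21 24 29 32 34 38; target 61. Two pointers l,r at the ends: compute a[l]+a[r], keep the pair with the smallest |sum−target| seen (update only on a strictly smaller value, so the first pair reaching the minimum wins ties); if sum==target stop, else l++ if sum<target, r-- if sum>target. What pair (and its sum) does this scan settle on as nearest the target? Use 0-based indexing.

l=0 r=15: -9+38=29 d=32 *, l++
l=1 r=15: -6+38=32 d=29 *, l++
l=2 r=15: 0+38=38 d=23 *, l++
l=3 r=15: 11+38=49 d=12 *, l++
l=4 r=15: 13+38=51 d=10 *, l++
l=5 r=15: 14+38=52 d=9 *, l++
l=6 r=15: 15+38=53 d=8 *, l++
l=7 r=15: 18+38=56 d=5 *, l++
l=8 r=15: 19+38=57 d=4 *, l++
l=9 r=15: 20+38=58 d=3 *, l++
l=10 r=15: 21+38=59 d=2 *, l++
l=11 r=15: 24+38=62 d=1 *, r--
l=11 r=14: 24+34=58 d=3, l++
l=12 r=14: 29+34=63 d=2, r--
l=12 r=13: 29+32=61 d=0 *, stop

pair (29, 32) with sum 61 (|Δ|=0)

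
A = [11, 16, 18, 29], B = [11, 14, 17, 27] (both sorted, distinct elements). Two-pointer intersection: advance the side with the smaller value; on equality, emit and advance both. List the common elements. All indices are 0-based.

[i=0,j=0] 11==11 emit → i++,j++
[i=1,j=1] 16>14 → j++
[i=1,j=2] 16<17 → i++
[i=2,j=2] 18>17 → j++
[i=2,j=3] 18<27 → i++
[i=3,j=3] 29>27 → j++

intersection = [11]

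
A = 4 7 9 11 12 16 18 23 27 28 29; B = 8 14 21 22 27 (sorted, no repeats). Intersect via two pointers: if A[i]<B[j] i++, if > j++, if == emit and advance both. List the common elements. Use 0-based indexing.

i=0 j=0: 4<8, i++
i=1 j=0: 7<8, i++
i=2 j=0: 9>8, j++
i=2 j=1: 9<14, i++
i=3 j=1: 11<14, i++
i=4 j=1: 12<14, i++
i=5 j=1: 16>14, j++
i=5 j=2: 16<21, i++
i=6 j=2: 18<21, i++
i=7 j=2: 23>21, j++
i=7 j=3: 23>22, j++
i=7 j=4: 23<27, i++
i=8 j=4: 27==27 emit, i++,j++

intersection = [27]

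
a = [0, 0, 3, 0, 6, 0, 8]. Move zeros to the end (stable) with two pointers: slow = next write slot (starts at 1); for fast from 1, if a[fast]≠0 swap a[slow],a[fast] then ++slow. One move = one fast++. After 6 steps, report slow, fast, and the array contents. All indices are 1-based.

slow=1 fast=1: a[fast]=0, fast++
slow=1 fast=2: a[fast]=0, fast++
slow=1 fast=3: a[fast]=3≠0 swap→a[1]=3, slow++,fast++
slow=2 fast=4: a[fast]=0, fast++
slow=2 fast=5: a[fast]=6≠0 swap→a[2]=6, slow++,fast++
slow=3 fast=6: a[fast]=0, fast++

slow=3, fast=7, a=[3, 6, 0, 0, 0, 0, 8]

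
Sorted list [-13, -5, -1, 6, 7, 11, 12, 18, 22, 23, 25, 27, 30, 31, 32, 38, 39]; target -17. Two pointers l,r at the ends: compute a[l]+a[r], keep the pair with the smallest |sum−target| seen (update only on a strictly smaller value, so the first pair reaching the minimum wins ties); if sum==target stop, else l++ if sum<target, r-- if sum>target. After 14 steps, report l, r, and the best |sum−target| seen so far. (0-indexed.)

l=0 r=16: -13+39=26 d=43 *, r--
l=0 r=15: -13+38=25 d=42 *, r--
l=0 r=14: -13+32=19 d=36 *, r--
l=0 r=13: -13+31=18 d=35 *, r--
l=0 r=12: -13+30=17 d=34 *, r--
l=0 r=11: -13+27=14 d=31 *, r--
l=0 r=10: -13+25=12 d=29 *, r--
l=0 r=9: -13+23=10 d=27 *, r--
l=0 r=8: -13+22=9 d=26 *, r--
l=0 r=7: -13+18=5 d=22 *, r--
l=0 r=6: -13+12=-1 d=16 *, r--
l=0 r=5: -13+11=-2 d=15 *, r--
l=0 r=4: -13+7=-6 d=11 *, r--
l=0 r=3: -13+6=-7 d=10 *, r--

l=0, r=2, best |Δ|=10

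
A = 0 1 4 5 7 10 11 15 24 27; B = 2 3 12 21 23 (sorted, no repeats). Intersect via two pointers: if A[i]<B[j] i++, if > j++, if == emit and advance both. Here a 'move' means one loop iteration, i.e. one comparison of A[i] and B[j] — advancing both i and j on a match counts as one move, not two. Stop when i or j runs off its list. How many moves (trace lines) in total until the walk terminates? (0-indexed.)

i=0 j=0: 0<2, i++
i=1 j=0: 1<2, i++
i=2 j=0: 4>2, j++
i=2 j=1: 4>3, j++
i=2 j=2: 4<12, i++
i=3 j=2: 5<12, i++
i=4 j=2: 7<12, i++
i=5 j=2: 10<12, i++
i=6 j=2: 11<12, i++
i=7 j=2: 15>12, j++
i=7 j=3: 15<21, i++
i=8 j=3: 24>21, j++
i=8 j=4: 24>23, j++

13 moves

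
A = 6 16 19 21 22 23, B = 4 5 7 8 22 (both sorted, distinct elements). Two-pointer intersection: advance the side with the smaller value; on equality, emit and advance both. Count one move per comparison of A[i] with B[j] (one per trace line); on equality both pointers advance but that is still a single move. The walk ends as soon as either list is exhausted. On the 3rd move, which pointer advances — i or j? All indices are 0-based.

[i=0,j=0] 6>4 → j++
[i=0,j=1] 6>5 → j++
[i=0,j=2] 6<7 → i++

i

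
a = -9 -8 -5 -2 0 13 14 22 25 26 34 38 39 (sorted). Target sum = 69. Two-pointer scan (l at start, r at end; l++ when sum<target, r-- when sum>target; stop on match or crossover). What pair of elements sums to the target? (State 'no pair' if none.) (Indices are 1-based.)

[1,13] -9+39=30 <69 → l++
[2,13] -8+39=31 <69 → l++
[3,13] -5+39=34 <69 → l++
[4,13] -2+39=37 <69 → l++
[5,13] 0+39=39 <69 → l++
[6,13] 13+39=52 <69 → l++
[7,13] 14+39=53 <69 → l++
[8,13] 22+39=61 <69 → l++
[9,13] 25+39=64 <69 → l++
[10,13] 26+39=65 <69 → l++
[11,13] 34+39=73 >69 → r--
[11,12] 34+38=72 >69 → r--

no pair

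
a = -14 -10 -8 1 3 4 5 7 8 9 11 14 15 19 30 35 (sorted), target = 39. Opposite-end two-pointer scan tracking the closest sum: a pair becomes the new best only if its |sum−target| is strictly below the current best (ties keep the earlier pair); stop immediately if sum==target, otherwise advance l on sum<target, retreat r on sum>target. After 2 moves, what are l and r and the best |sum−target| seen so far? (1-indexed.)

[1,16] -14+35=21 d=18 * → l++
[2,16] -10+35=25 d=14 * → l++

l=3, r=16, best |Δ|=14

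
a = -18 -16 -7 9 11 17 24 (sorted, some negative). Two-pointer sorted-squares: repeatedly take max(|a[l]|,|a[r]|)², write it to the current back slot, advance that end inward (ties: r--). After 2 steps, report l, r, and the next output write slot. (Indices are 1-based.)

[1,7] |-18|<=|24| out[7]=576 → r--
[1,6] |-18|>|17| out[6]=324 → l++

l=2, r=6, next write slot=5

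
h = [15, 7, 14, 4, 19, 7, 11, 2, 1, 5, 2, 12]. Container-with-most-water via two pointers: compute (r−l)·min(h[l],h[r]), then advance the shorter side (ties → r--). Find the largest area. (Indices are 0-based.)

max area = 132

l=0 r=11: min(15,12)*11=132 best=132 *, r--
l=0 r=10: min(15,2)*10=20 best=132, r--
l=0 r=9: min(15,5)*9=45 best=132, r--
l=0 r=8: min(15,1)*8=8 best=132, r--
l=0 r=7: min(15,2)*7=14 best=132, r--
l=0 r=6: min(15,11)*6=66 best=132, r--
l=0 r=5: min(15,7)*5=35 best=132, r--
l=0 r=4: min(15,19)*4=60 best=132, l++
l=1 r=4: min(7,19)*3=21 best=132, l++
l=2 r=4: min(14,19)*2=28 best=132, l++
l=3 r=4: min(4,19)*1=4 best=132, l++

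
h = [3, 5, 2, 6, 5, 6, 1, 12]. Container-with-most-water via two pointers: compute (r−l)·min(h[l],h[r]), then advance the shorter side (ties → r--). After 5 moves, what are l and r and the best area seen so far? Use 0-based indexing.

l=5, r=7, best area=30

l=0 r=7: min(3,12)*7=21 best=21 *, l++
l=1 r=7: min(5,12)*6=30 best=30 *, l++
l=2 r=7: min(2,12)*5=10 best=30, l++
l=3 r=7: min(6,12)*4=24 best=30, l++
l=4 r=7: min(5,12)*3=15 best=30, l++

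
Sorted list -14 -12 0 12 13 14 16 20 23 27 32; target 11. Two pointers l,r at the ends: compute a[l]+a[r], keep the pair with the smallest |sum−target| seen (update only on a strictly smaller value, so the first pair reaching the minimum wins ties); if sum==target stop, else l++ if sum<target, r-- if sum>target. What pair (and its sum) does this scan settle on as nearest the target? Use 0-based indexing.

pair (-12, 23) with sum 11 (|Δ|=0)

[0,10] -14+32=18 d=7 * → r--
[0,9] -14+27=13 d=2 * → r--
[0,8] -14+23=9 d=2 → l++
[1,8] -12+23=11 d=0 * → stop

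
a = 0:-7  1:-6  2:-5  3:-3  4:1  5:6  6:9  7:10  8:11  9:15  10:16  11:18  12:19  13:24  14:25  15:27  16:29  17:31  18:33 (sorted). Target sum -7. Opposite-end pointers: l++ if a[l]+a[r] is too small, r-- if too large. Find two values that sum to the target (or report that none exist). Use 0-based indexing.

no pair

[0,18] -7+33=26 >-7 → r--
[0,17] -7+31=24 >-7 → r--
[0,16] -7+29=22 >-7 → r--
[0,15] -7+27=20 >-7 → r--
[0,14] -7+25=18 >-7 → r--
[0,13] -7+24=17 >-7 → r--
[0,12] -7+19=12 >-7 → r--
[0,11] -7+18=11 >-7 → r--
[0,10] -7+16=9 >-7 → r--
[0,9] -7+15=8 >-7 → r--
[0,8] -7+11=4 >-7 → r--
[0,7] -7+10=3 >-7 → r--
[0,6] -7+9=2 >-7 → r--
[0,5] -7+6=-1 >-7 → r--
[0,4] -7+1=-6 >-7 → r--
[0,3] -7+-3=-10 <-7 → l++
[1,3] -6+-3=-9 <-7 → l++
[2,3] -5+-3=-8 <-7 → l++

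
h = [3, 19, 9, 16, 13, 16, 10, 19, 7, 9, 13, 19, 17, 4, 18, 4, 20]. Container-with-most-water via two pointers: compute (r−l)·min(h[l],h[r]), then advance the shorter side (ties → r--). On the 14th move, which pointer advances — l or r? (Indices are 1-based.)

[1,17] min(3,20)*16=48 best=48 * → l++
[2,17] min(19,20)*15=285 best=285 * → l++
[3,17] min(9,20)*14=126 best=285 → l++
[4,17] min(16,20)*13=208 best=285 → l++
[5,17] min(13,20)*12=156 best=285 → l++
[6,17] min(16,20)*11=176 best=285 → l++
[7,17] min(10,20)*10=100 best=285 → l++
[8,17] min(19,20)*9=171 best=285 → l++
[9,17] min(7,20)*8=56 best=285 → l++
[10,17] min(9,20)*7=63 best=285 → l++
[11,17] min(13,20)*6=78 best=285 → l++
[12,17] min(19,20)*5=95 best=285 → l++
[13,17] min(17,20)*4=68 best=285 → l++
[14,17] min(4,20)*3=12 best=285 → l++

l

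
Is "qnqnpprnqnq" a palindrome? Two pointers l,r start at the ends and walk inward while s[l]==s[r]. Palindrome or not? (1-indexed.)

[1,11] 'q'=='q' → l++,r--
[2,10] 'n'=='n' → l++,r--
[3,9] 'q'=='q' → l++,r--
[4,8] 'n'=='n' → l++,r--
[5,7] 'p'!='r' → stop

not a palindrome (mismatch at 5,7)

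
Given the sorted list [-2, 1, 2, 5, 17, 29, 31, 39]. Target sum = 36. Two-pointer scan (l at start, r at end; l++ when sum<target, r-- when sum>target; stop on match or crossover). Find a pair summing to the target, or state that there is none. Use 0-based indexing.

l=0 r=7: -2+39=37 >36, r--
l=0 r=6: -2+31=29 <36, l++
l=1 r=6: 1+31=32 <36, l++
l=2 r=6: 2+31=33 <36, l++
l=3 r=6: 5+31=36, found

(5, 31)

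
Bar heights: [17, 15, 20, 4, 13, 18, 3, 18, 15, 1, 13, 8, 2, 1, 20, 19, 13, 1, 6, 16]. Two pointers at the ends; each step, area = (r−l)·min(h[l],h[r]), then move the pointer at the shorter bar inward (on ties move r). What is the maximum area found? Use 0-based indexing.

l=0 r=19: min(17,16)*19=304 best=304 *, r--
l=0 r=18: min(17,6)*18=108 best=304, r--
l=0 r=17: min(17,1)*17=17 best=304, r--
l=0 r=16: min(17,13)*16=208 best=304, r--
l=0 r=15: min(17,19)*15=255 best=304, l++
l=1 r=15: min(15,19)*14=210 best=304, l++
l=2 r=15: min(20,19)*13=247 best=304, r--
l=2 r=14: min(20,20)*12=240 best=304, r--
l=2 r=13: min(20,1)*11=11 best=304, r--
l=2 r=12: min(20,2)*10=20 best=304, r--
l=2 r=11: min(20,8)*9=72 best=304, r--
l=2 r=10: min(20,13)*8=104 best=304, r--
l=2 r=9: min(20,1)*7=7 best=304, r--
l=2 r=8: min(20,15)*6=90 best=304, r--
l=2 r=7: min(20,18)*5=90 best=304, r--
l=2 r=6: min(20,3)*4=12 best=304, r--
l=2 r=5: min(20,18)*3=54 best=304, r--
l=2 r=4: min(20,13)*2=26 best=304, r--
l=2 r=3: min(20,4)*1=4 best=304, r--

max area = 304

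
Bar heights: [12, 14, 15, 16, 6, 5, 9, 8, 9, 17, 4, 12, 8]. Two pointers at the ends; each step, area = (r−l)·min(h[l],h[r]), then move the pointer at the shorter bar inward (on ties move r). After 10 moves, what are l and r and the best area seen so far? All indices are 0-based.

l=7, r=9, best area=132

[0,12] min(12,8)*12=96 best=96 * → r--
[0,11] min(12,12)*11=132 best=132 * → r--
[0,10] min(12,4)*10=40 best=132 → r--
[0,9] min(12,17)*9=108 best=132 → l++
[1,9] min(14,17)*8=112 best=132 → l++
[2,9] min(15,17)*7=105 best=132 → l++
[3,9] min(16,17)*6=96 best=132 → l++
[4,9] min(6,17)*5=30 best=132 → l++
[5,9] min(5,17)*4=20 best=132 → l++
[6,9] min(9,17)*3=27 best=132 → l++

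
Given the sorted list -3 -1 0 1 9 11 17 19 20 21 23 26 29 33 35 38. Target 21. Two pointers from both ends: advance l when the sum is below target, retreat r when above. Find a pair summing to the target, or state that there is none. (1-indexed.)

l=1 r=16: -3+38=35 >21, r--
l=1 r=15: -3+35=32 >21, r--
l=1 r=14: -3+33=30 >21, r--
l=1 r=13: -3+29=26 >21, r--
l=1 r=12: -3+26=23 >21, r--
l=1 r=11: -3+23=20 <21, l++
l=2 r=11: -1+23=22 >21, r--
l=2 r=10: -1+21=20 <21, l++
l=3 r=10: 0+21=21, found

(0, 21)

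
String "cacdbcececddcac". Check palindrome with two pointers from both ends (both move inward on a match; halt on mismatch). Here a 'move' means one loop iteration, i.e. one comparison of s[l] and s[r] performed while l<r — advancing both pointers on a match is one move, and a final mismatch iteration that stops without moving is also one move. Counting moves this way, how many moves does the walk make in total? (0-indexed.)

l=0 r=14: 'c'=='c', l++,r--
l=1 r=13: 'a'=='a', l++,r--
l=2 r=12: 'c'=='c', l++,r--
l=3 r=11: 'd'=='d', l++,r--
l=4 r=10: 'b'!='d', stop

5 moves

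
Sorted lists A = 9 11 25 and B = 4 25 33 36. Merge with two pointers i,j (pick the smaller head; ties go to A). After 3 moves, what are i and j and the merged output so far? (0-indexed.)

[i=0,j=0] A[i]=9>B[j]=4 take 4 → j++
[i=0,j=1] A[i]=9<=B[j]=25 take 9 → i++
[i=1,j=1] A[i]=11<=B[j]=25 take 11 → i++

i=2, j=1, merged so far=[4, 9, 11]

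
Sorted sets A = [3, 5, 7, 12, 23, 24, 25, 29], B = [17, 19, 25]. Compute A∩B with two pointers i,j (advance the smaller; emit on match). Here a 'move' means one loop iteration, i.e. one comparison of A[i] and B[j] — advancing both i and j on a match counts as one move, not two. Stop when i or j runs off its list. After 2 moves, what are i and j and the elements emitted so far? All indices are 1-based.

i=1 j=1: 3<17, i++
i=2 j=1: 5<17, i++

i=3, j=1, emitted=[]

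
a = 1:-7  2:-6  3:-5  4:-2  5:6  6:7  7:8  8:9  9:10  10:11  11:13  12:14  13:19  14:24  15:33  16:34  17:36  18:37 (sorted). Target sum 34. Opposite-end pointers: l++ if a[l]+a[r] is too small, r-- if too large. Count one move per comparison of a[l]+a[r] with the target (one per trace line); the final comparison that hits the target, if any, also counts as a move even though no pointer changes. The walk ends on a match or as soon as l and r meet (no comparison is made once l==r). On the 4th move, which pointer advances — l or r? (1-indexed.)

r

[1,18] -7+37=30 <34 → l++
[2,18] -6+37=31 <34 → l++
[3,18] -5+37=32 <34 → l++
[4,18] -2+37=35 >34 → r--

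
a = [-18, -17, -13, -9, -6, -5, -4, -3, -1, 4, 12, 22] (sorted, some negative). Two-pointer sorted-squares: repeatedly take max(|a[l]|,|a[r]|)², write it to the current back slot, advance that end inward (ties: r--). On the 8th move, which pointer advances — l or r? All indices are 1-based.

l

l=1 r=12: |-18|<=|22| out[12]=484, r--
l=1 r=11: |-18|>|12| out[11]=324, l++
l=2 r=11: |-17|>|12| out[10]=289, l++
l=3 r=11: |-13|>|12| out[9]=169, l++
l=4 r=11: |-9|<=|12| out[8]=144, r--
l=4 r=10: |-9|>|4| out[7]=81, l++
l=5 r=10: |-6|>|4| out[6]=36, l++
l=6 r=10: |-5|>|4| out[5]=25, l++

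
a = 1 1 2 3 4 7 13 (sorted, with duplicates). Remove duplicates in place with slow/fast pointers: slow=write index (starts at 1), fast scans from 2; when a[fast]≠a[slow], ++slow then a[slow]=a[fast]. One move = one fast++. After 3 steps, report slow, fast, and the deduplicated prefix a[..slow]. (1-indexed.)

slow=3, fast=5, prefix=[1, 2, 3]

(s=1,f=2) a[fast]=1=a[slow] dup → fast++
(s=1,f=3) a[fast]=2≠a[slow]=1 write a[2]=2 → slow++,fast++
(s=2,f=4) a[fast]=3≠a[slow]=2 write a[3]=3 → slow++,fast++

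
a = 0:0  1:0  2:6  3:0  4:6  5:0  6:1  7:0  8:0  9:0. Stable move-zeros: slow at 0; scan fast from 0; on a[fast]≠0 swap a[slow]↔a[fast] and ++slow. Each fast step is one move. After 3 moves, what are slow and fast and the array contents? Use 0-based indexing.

slow=0 fast=0: a[fast]=0, fast++
slow=0 fast=1: a[fast]=0, fast++
slow=0 fast=2: a[fast]=6≠0 swap→a[0]=6, slow++,fast++

slow=1, fast=3, a=[6, 0, 0, 0, 6, 0, 1, 0, 0, 0]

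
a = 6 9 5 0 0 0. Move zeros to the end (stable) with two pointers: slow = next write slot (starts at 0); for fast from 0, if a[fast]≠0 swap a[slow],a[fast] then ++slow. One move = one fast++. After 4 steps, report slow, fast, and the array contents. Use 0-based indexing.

slow=0 fast=0: a[fast]=6≠0 swap→a[0]=6, slow++,fast++
slow=1 fast=1: a[fast]=9≠0 swap→a[1]=9, slow++,fast++
slow=2 fast=2: a[fast]=5≠0 swap→a[2]=5, slow++,fast++
slow=3 fast=3: a[fast]=0, fast++

slow=3, fast=4, a=[6, 9, 5, 0, 0, 0]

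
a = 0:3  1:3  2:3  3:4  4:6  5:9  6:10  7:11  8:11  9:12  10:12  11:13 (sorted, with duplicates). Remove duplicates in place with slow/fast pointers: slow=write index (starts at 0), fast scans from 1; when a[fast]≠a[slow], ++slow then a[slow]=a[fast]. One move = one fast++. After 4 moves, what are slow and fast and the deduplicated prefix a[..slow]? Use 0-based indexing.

(s=0,f=1) a[fast]=3=a[slow] dup → fast++
(s=0,f=2) a[fast]=3=a[slow] dup → fast++
(s=0,f=3) a[fast]=4≠a[slow]=3 write a[1]=4 → slow++,fast++
(s=1,f=4) a[fast]=6≠a[slow]=4 write a[2]=6 → slow++,fast++

slow=2, fast=5, prefix=[3, 4, 6]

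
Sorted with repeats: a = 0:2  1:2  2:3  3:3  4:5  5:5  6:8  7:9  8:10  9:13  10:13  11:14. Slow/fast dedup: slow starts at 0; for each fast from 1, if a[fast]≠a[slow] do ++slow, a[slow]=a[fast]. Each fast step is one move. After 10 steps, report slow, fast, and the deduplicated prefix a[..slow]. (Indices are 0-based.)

slow=6, fast=11, prefix=[2, 3, 5, 8, 9, 10, 13]

slow=0 fast=1: a[fast]=2=a[slow] dup, fast++
slow=0 fast=2: a[fast]=3≠a[slow]=2 write a[1]=3, slow++,fast++
slow=1 fast=3: a[fast]=3=a[slow] dup, fast++
slow=1 fast=4: a[fast]=5≠a[slow]=3 write a[2]=5, slow++,fast++
slow=2 fast=5: a[fast]=5=a[slow] dup, fast++
slow=2 fast=6: a[fast]=8≠a[slow]=5 write a[3]=8, slow++,fast++
slow=3 fast=7: a[fast]=9≠a[slow]=8 write a[4]=9, slow++,fast++
slow=4 fast=8: a[fast]=10≠a[slow]=9 write a[5]=10, slow++,fast++
slow=5 fast=9: a[fast]=13≠a[slow]=10 write a[6]=13, slow++,fast++
slow=6 fast=10: a[fast]=13=a[slow] dup, fast++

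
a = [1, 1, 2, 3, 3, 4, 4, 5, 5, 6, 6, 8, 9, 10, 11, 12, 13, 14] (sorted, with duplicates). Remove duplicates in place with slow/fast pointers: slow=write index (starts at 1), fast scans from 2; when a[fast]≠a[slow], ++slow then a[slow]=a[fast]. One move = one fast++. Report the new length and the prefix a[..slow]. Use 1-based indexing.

length 13; prefix = [1, 2, 3, 4, 5, 6, 8, 9, 10, 11, 12, 13, 14]

slow=1 fast=2: a[fast]=1=a[slow] dup, fast++
slow=1 fast=3: a[fast]=2≠a[slow]=1 write a[2]=2, slow++,fast++
slow=2 fast=4: a[fast]=3≠a[slow]=2 write a[3]=3, slow++,fast++
slow=3 fast=5: a[fast]=3=a[slow] dup, fast++
slow=3 fast=6: a[fast]=4≠a[slow]=3 write a[4]=4, slow++,fast++
slow=4 fast=7: a[fast]=4=a[slow] dup, fast++
slow=4 fast=8: a[fast]=5≠a[slow]=4 write a[5]=5, slow++,fast++
slow=5 fast=9: a[fast]=5=a[slow] dup, fast++
slow=5 fast=10: a[fast]=6≠a[slow]=5 write a[6]=6, slow++,fast++
slow=6 fast=11: a[fast]=6=a[slow] dup, fast++
slow=6 fast=12: a[fast]=8≠a[slow]=6 write a[7]=8, slow++,fast++
slow=7 fast=13: a[fast]=9≠a[slow]=8 write a[8]=9, slow++,fast++
slow=8 fast=14: a[fast]=10≠a[slow]=9 write a[9]=10, slow++,fast++
slow=9 fast=15: a[fast]=11≠a[slow]=10 write a[10]=11, slow++,fast++
slow=10 fast=16: a[fast]=12≠a[slow]=11 write a[11]=12, slow++,fast++
slow=11 fast=17: a[fast]=13≠a[slow]=12 write a[12]=13, slow++,fast++
slow=12 fast=18: a[fast]=14≠a[slow]=13 write a[13]=14, slow++,fast++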